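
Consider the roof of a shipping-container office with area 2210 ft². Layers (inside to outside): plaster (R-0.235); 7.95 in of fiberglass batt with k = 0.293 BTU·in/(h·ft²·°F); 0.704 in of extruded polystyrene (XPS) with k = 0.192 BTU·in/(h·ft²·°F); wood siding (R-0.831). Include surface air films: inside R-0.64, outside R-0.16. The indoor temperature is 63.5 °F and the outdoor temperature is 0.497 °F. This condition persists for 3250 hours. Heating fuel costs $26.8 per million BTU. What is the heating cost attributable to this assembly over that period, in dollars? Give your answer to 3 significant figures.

7.95/0.293 = 27.13
0.704/0.192 = 3.667
R_total = 0.64 + 0.235 + 27.13 + 3.667 + 0.831 + 0.16 = 32.67 ft²·°F·h/BTU
Q = 2210 × (63.5 − 0.497) / 32.67 = 4262 BTU/h
E = 4262 × 3250 = 13850000 BTU
Cost = 13850000/10⁶ × 26.8 = $371.3

371 dollars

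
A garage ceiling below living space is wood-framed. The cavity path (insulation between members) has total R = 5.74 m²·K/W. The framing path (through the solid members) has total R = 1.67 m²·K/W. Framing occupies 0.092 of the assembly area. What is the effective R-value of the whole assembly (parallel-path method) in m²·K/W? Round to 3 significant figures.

4.69 m²·K/W

U_eff = 0.908/5.74 + 0.092/1.67 = 0.1582 + 0.05509 = 0.2133
R_eff = 1/U_eff = 4.689 m²·K/W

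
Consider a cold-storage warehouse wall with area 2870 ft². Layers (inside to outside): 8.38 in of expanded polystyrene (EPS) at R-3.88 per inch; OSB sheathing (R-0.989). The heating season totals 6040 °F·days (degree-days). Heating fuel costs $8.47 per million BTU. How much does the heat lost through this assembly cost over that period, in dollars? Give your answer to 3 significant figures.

8.38 × 3.88 = 32.51
R_total = 32.51 + 0.989 = 33.5 ft²·°F·h/BTU
E = A × HDD × 24 / R = 2870 × 6040 × 24 / 33.5 = 12420000 BTU
Cost = 12420000/10⁶ × 8.47 = $105.2

105 dollars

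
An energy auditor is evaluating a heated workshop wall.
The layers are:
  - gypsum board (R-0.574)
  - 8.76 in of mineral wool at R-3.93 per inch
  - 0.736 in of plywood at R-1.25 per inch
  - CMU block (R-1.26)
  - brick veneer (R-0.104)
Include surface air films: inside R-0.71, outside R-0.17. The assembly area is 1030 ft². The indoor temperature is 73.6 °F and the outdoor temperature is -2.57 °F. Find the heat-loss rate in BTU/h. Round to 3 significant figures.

2060 BTU/h

8.76 × 3.93 = 34.43
0.736 × 1.25 = 0.92
R_total = 0.71 + 0.574 + 34.43 + 0.92 + 1.26 + 0.104 + 0.17 = 38.16 ft²·°F·h/BTU
Q = A·ΔT/R = 1030 × (73.6 − (-2.57)) / 38.16 = 2056 BTU/h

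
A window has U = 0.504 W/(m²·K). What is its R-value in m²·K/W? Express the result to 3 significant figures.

1.98 m²·K/W

R = 1/U = 1/0.504 = 1.984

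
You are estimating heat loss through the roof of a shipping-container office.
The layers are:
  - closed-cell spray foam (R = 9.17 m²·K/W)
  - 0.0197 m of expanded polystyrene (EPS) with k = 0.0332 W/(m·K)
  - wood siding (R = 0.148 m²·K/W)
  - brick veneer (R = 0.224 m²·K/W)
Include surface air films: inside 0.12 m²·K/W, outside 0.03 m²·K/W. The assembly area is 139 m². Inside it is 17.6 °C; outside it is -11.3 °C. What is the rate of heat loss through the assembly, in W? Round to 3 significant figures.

0.0197/0.0332 = 0.5934
R_total = 0.12 + 9.17 + 0.5934 + 0.148 + 0.224 + 0.03 = 10.29 m²·K/W
Q = A·ΔT/R = 139 × (17.6 − (-11.3)) / 10.29 = 390.6 W

391 W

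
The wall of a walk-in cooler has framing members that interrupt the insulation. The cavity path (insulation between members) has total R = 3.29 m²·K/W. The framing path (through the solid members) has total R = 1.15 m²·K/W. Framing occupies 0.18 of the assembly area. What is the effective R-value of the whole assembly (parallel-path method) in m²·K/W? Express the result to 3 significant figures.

U_eff = 0.82/3.29 + 0.18/1.15 = 0.2492 + 0.1565 = 0.4058
R_eff = 1/U_eff = 2.464 m²·K/W

2.46 m²·K/W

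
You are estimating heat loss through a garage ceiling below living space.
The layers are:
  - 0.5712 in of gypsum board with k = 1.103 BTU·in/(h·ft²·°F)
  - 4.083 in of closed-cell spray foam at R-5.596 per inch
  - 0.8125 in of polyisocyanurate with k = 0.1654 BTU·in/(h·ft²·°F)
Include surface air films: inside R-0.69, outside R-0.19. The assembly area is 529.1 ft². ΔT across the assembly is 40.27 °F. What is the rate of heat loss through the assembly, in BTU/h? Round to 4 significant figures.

0.5712/1.103 = 0.51786
4.083 × 5.596 = 22.848
0.8125/0.1654 = 4.9123
R_total = 0.69 + 0.51786 + 22.848 + 4.9123 + 0.19 = 29.159 ft²·°F·h/BTU
Q = A·ΔT/R = 529.1 × 40.27 / 29.159 = 730.72 BTU/h

730.7 BTU/h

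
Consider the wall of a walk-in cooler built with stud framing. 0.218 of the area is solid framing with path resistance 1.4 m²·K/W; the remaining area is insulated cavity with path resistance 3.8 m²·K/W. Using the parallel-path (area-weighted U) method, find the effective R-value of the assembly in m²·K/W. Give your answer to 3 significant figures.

U_eff = 0.782/3.8 + 0.218/1.4 = 0.2058 + 0.1557 = 0.3615
R_eff = 1/U_eff = 2.766 m²·K/W

2.77 m²·K/W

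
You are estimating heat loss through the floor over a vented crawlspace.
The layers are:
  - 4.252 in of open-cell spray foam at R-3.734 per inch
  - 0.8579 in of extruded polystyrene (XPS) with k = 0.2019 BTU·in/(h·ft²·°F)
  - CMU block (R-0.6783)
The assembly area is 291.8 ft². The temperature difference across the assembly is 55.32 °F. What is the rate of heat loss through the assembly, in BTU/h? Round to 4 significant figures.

4.252 × 3.734 = 15.877
0.8579/0.2019 = 4.2491
R_total = 15.877 + 4.2491 + 0.6783 = 20.804 ft²·°F·h/BTU
Q = A·ΔT/R = 291.8 × 55.32 / 20.804 = 775.91 BTU/h

775.9 BTU/h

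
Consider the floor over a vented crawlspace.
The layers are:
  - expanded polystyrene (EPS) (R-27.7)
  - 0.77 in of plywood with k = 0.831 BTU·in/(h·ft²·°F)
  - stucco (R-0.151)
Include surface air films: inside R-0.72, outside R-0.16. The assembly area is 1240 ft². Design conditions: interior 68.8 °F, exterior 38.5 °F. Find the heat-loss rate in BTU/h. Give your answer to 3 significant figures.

1270 BTU/h

0.77/0.831 = 0.9266
R_total = 0.72 + 27.7 + 0.9266 + 0.151 + 0.16 = 29.66 ft²·°F·h/BTU
Q = A·ΔT/R = 1240 × (68.8 − 38.5) / 29.66 = 1267 BTU/h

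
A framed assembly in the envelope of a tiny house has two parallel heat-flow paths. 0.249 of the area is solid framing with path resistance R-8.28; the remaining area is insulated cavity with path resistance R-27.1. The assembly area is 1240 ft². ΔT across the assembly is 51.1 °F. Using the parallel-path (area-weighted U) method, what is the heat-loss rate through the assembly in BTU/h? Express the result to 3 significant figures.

3660 BTU/h

U_eff = 0.751/27.1 + 0.249/8.28 = 0.02771 + 0.03007 = 0.05778
R_eff = 1/U_eff = 17.31 ft²·°F·h/BTU
Q = 1240 × 51.1 / 17.31 = 3661 BTU/h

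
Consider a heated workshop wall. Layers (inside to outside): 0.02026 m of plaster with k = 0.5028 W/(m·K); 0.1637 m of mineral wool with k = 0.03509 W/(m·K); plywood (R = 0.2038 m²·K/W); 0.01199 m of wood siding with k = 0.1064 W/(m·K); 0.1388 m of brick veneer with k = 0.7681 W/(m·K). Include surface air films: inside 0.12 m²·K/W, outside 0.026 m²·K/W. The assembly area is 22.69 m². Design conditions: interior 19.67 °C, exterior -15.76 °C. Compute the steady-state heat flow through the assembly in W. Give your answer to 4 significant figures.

150.3 W

0.02026/0.5028 = 0.040294
0.1637/0.03509 = 4.6651
0.01199/0.1064 = 0.11269
0.1388/0.7681 = 0.18071
R_total = 0.12 + 0.040294 + 4.6651 + 0.2038 + 0.11269 + 0.18071 + 0.026 = 5.3486 m²·K/W
Q = A·ΔT/R = 22.69 × (19.67 − (-15.76)) / 5.3486 = 150.3 W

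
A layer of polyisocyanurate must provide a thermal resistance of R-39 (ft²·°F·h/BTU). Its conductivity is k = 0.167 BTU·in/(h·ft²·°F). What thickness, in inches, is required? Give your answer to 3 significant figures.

L = R × k = 39 × 0.167 = 6.513 in

6.51 in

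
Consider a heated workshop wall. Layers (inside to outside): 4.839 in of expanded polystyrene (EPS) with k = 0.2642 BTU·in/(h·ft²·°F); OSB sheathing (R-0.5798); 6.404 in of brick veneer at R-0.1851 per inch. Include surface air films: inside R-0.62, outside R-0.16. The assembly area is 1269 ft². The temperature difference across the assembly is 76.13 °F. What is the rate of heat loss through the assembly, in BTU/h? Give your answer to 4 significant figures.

4631 BTU/h

4.839/0.2642 = 18.316
6.404 × 0.1851 = 1.1854
R_total = 0.62 + 18.316 + 0.5798 + 1.1854 + 0.16 = 20.861 ft²·°F·h/BTU
Q = A·ΔT/R = 1269 × 76.13 / 20.861 = 4631.1 BTU/h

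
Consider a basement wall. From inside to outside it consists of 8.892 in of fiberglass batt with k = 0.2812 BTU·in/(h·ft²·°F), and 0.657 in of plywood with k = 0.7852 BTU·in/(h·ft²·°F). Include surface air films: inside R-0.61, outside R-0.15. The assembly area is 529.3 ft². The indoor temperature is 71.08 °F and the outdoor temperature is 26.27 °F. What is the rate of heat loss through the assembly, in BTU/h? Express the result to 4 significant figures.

8.892/0.2812 = 31.622
0.657/0.7852 = 0.83673
R_total = 0.61 + 31.622 + 0.83673 + 0.15 = 33.218 ft²·°F·h/BTU
Q = A·ΔT/R = 529.3 × (71.08 − 26.27) / 33.218 = 714 BTU/h

714.0 BTU/h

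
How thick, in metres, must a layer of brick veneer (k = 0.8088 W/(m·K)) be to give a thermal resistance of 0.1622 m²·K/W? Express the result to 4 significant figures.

0.1312 m

L = R·k = 0.1622 × 0.8088 = 0.13119 m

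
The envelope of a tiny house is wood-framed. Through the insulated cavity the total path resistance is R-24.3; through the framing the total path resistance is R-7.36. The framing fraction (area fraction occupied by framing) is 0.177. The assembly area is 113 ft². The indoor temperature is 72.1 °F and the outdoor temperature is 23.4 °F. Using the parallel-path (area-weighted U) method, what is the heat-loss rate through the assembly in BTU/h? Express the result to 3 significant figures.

319 BTU/h

U_eff = 0.823/24.3 + 0.177/7.36 = 0.03387 + 0.02405 = 0.05792
R_eff = 1/U_eff = 17.27 ft²·°F·h/BTU
Q = 113 × (72.1 − 23.4) / 17.27 = 318.7 BTU/h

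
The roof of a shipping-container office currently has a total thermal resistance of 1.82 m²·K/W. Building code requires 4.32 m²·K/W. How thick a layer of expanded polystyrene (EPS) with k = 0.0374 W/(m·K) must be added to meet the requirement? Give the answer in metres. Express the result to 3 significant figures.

0.0935 m

ΔR = 4.32 − 1.82 = 2.5 m²·K/W
L = ΔR × k = 2.5 × 0.0374 = 0.0935 m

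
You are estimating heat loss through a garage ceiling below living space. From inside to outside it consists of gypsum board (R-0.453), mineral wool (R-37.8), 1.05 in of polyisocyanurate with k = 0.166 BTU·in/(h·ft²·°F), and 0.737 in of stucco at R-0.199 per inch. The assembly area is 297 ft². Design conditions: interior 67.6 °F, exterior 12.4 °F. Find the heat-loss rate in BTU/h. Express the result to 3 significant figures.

1.05/0.166 = 6.325
0.737 × 0.199 = 0.1467
R_total = 0.453 + 37.8 + 6.325 + 0.1467 = 44.72 ft²·°F·h/BTU
Q = A·ΔT/R = 297 × (67.6 − 12.4) / 44.72 = 366.6 BTU/h

367 BTU/h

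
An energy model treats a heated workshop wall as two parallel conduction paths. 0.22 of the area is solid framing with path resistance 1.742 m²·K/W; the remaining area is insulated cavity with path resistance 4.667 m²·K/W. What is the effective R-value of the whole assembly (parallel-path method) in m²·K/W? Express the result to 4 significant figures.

U_eff = 0.78/4.667 + 0.22/1.742 = 0.16713 + 0.12629 = 0.29342
R_eff = 1/U_eff = 3.4081 m²·K/W

3.408 m²·K/W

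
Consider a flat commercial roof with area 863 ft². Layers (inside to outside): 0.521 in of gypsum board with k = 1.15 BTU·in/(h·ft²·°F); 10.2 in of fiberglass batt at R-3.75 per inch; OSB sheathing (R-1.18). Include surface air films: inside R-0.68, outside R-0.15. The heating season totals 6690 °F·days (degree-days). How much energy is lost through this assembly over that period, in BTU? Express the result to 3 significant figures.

3400000 BTU

0.521/1.15 = 0.453
10.2 × 3.75 = 38.25
R_total = 0.68 + 0.453 + 38.25 + 1.18 + 0.15 = 40.71 ft²·°F·h/BTU
E = A × HDD × 24 / R = 863 × 6690 × 24 / 40.71 = 3403000 BTU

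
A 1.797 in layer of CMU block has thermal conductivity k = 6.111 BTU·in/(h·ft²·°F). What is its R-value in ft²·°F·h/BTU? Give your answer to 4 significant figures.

0.2941 ft²·°F·h/BTU

R = L/k = 1.797/6.111 = 0.29406 ft²·°F·h/BTU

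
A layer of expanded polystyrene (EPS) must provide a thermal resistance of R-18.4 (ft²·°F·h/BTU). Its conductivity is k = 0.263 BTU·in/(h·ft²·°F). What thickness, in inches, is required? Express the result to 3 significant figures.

4.84 in

L = R × k = 18.4 × 0.263 = 4.839 in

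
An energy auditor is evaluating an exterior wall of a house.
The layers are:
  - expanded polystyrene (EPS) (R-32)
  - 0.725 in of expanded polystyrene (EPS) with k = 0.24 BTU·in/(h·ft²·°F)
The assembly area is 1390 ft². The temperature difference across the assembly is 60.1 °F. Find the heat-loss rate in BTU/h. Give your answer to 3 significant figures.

0.725/0.24 = 3.021
R_total = 32 + 3.021 = 35.02 ft²·°F·h/BTU
Q = A·ΔT/R = 1390 × 60.1 / 35.02 = 2385 BTU/h

2390 BTU/h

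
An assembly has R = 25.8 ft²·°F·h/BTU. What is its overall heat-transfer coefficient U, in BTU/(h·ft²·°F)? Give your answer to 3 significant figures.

U = 1/R = 1/25.8 = 0.03876

0.0388 BTU/(h·ft²·°F)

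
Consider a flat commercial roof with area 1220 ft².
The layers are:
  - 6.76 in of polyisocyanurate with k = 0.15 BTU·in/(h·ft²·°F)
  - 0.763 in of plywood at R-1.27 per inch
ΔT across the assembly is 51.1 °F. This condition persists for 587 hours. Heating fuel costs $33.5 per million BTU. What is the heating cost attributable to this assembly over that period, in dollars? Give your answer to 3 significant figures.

26.6 dollars

6.76/0.15 = 45.07
0.763 × 1.27 = 0.969
R_total = 45.07 + 0.969 = 46.04 ft²·°F·h/BTU
Q = 1220 × 51.1 / 46.04 = 1354 BTU/h
E = 1354 × 587 = 794900 BTU
Cost = 794900/10⁶ × 33.5 = $26.63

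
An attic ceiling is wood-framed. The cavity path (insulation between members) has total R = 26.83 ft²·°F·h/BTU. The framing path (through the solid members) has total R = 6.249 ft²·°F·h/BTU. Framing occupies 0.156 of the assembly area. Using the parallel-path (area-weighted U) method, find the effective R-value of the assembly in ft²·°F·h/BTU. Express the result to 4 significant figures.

17.72 ft²·°F·h/BTU

U_eff = 0.844/26.83 + 0.156/6.249 = 0.031457 + 0.024964 = 0.056421
R_eff = 1/U_eff = 17.724 ft²·°F·h/BTU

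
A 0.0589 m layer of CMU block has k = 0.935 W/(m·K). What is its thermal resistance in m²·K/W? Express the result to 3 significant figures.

R = L/k = 0.0589/0.935 = 0.06299 m²·K/W

0.0630 m²·K/W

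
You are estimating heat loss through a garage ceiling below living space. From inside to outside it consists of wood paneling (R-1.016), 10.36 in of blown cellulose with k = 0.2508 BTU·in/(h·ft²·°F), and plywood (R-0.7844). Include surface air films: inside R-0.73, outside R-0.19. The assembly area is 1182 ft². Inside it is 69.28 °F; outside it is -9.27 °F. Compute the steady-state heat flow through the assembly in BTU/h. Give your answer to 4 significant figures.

10.36/0.2508 = 41.308
R_total = 0.73 + 1.016 + 41.308 + 0.7844 + 0.19 = 44.028 ft²·°F·h/BTU
Q = A·ΔT/R = 1182 × (69.28 − (-9.27)) / 44.028 = 2108.8 BTU/h

2109 BTU/h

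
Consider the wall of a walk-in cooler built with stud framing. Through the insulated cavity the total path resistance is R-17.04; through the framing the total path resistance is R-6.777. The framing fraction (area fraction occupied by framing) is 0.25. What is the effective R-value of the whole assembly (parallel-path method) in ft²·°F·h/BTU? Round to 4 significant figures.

U_eff = 0.75/17.04 + 0.25/6.777 = 0.044014 + 0.036889 = 0.080904
R_eff = 1/U_eff = 12.36 ft²·°F·h/BTU

12.36 ft²·°F·h/BTU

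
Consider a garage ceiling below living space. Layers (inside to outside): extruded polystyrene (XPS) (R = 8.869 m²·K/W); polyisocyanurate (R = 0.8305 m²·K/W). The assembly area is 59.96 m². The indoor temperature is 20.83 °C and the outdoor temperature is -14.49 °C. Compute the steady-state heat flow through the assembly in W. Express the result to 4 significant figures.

R_total = 8.869 + 0.8305 = 9.6995 m²·K/W
Q = A·ΔT/R = 59.96 × (20.83 − (-14.49)) / 9.6995 = 218.34 W

218.3 W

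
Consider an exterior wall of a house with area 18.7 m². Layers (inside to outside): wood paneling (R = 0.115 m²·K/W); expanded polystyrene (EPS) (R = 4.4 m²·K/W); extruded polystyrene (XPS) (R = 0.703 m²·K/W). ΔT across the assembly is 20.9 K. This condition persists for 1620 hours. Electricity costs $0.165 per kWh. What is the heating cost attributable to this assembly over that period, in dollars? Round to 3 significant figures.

20.0 dollars

R_total = 0.115 + 4.4 + 0.703 = 5.218 m²·K/W
Q = 18.7 × 20.9 / 5.218 = 74.9 W
E = 74.9 W × 1620 h / 1000 = 121.3 kWh
Cost = 121.3 × 0.165 = $20.02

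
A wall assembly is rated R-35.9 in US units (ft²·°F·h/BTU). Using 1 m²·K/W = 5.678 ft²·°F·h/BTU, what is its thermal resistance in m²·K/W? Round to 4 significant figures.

R_SI = 35.9/5.678 = 6.3226

6.323 m²·K/W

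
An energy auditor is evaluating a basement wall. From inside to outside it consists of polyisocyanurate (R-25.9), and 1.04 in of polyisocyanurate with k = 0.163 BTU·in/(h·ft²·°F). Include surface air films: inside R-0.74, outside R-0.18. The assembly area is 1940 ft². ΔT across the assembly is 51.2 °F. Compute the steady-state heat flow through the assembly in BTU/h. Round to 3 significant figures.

2990 BTU/h

1.04/0.163 = 6.38
R_total = 0.74 + 25.9 + 6.38 + 0.18 = 33.2 ft²·°F·h/BTU
Q = A·ΔT/R = 1940 × 51.2 / 33.2 = 2992 BTU/h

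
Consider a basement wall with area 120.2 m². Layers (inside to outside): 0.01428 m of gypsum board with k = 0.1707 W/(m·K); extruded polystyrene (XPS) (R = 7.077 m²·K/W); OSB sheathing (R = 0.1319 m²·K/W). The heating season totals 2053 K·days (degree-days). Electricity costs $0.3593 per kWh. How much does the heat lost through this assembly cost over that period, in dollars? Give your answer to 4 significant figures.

291.8 dollars

0.01428/0.1707 = 0.083656
R_total = 0.083656 + 7.077 + 0.1319 = 7.2926 m²·K/W
E = A × HDD × 24 / R / 1000 = 120.2 × 2053 × 24 / 7.2926 / 1000 = 812.13 kWh
Cost = 812.13 × 0.3593 = $291.8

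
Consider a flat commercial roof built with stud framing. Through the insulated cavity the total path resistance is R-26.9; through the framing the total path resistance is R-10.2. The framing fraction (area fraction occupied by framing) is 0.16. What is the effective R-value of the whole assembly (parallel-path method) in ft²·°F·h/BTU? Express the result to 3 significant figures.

21.3 ft²·°F·h/BTU

U_eff = 0.84/26.9 + 0.16/10.2 = 0.03123 + 0.01569 = 0.04691
R_eff = 1/U_eff = 21.32 ft²·°F·h/BTU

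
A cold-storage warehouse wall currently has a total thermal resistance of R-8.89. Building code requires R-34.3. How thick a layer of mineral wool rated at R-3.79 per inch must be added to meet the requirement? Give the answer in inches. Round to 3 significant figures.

6.70 in

ΔR = 34.3 − 8.89 = 25.41 ft²·°F·h/BTU
L = ΔR / (R/in) = 25.41/3.79 = 6.704 in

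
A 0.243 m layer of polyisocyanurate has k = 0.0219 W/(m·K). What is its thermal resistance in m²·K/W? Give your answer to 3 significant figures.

R = L/k = 0.243/0.0219 = 11.1 m²·K/W

11.1 m²·K/W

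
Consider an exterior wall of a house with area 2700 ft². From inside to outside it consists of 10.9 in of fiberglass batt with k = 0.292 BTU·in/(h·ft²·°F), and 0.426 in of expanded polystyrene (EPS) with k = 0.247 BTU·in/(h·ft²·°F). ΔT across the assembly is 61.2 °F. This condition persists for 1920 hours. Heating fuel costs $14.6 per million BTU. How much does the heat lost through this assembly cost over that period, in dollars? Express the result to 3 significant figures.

119 dollars

10.9/0.292 = 37.33
0.426/0.247 = 1.725
R_total = 37.33 + 1.725 = 39.05 ft²·°F·h/BTU
Q = 2700 × 61.2 / 39.05 = 4231 BTU/h
E = 4231 × 1920 = 8124000 BTU
Cost = 8124000/10⁶ × 14.6 = $118.6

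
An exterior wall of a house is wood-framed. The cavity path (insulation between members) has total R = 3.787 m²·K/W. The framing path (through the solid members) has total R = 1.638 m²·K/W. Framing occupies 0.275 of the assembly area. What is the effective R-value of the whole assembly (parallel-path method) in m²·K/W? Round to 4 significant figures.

U_eff = 0.725/3.787 + 0.275/1.638 = 0.19144 + 0.16789 = 0.35933
R_eff = 1/U_eff = 2.7829 m²·K/W

2.783 m²·K/W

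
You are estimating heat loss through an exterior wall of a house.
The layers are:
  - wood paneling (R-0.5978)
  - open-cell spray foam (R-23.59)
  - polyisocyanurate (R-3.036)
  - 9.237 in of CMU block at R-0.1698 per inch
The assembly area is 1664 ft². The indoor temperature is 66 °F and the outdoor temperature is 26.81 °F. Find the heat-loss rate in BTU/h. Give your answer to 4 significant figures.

2265 BTU/h

9.237 × 0.1698 = 1.5684
R_total = 0.5978 + 23.59 + 3.036 + 1.5684 = 28.792 ft²·°F·h/BTU
Q = A·ΔT/R = 1664 × (66 − 26.81) / 28.792 = 2264.9 BTU/h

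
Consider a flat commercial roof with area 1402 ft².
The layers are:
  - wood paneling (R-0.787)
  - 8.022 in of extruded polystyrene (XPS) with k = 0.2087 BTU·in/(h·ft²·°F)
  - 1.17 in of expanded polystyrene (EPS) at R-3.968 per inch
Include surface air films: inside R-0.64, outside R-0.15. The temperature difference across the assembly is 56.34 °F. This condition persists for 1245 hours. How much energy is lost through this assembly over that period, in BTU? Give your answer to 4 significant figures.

2202000 BTU

8.022/0.2087 = 38.438
1.17 × 3.968 = 4.6426
R_total = 0.64 + 0.787 + 38.438 + 4.6426 + 0.15 = 44.658 ft²·°F·h/BTU
Q = 1402 × 56.34 / 44.658 = 1768.8 BTU/h
E = 1768.8 × 1245 = 2202100 BTU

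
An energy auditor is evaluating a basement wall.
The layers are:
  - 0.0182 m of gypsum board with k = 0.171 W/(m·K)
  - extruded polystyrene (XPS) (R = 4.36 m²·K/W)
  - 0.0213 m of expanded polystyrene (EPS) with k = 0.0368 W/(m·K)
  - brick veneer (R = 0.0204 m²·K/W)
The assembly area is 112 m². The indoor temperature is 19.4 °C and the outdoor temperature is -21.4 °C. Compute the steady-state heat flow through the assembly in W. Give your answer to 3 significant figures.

0.0182/0.171 = 0.1064
0.0213/0.0368 = 0.5788
R_total = 0.1064 + 4.36 + 0.5788 + 0.0204 = 5.066 m²·K/W
Q = A·ΔT/R = 112 × (19.4 − (-21.4)) / 5.066 = 902.1 W

902 W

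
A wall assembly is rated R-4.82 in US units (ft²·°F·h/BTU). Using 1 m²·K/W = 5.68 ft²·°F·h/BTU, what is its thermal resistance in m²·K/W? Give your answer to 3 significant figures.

R_SI = 4.82/5.68 = 0.8486

0.849 m²·K/W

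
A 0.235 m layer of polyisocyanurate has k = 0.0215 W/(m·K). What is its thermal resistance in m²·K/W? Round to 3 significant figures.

10.9 m²·K/W

R = L/k = 0.235/0.0215 = 10.93 m²·K/W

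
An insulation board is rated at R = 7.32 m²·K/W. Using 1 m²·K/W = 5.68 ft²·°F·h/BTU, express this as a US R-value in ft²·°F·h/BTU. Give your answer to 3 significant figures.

R_US = 7.32 × 5.68 = 41.58

41.6 ft²·°F·h/BTU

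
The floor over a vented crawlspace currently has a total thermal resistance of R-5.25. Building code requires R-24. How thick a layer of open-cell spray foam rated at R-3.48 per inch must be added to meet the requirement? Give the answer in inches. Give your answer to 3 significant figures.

ΔR = 24 − 5.25 = 18.75 ft²·°F·h/BTU
L = ΔR / (R/in) = 18.75/3.48 = 5.388 in

5.39 in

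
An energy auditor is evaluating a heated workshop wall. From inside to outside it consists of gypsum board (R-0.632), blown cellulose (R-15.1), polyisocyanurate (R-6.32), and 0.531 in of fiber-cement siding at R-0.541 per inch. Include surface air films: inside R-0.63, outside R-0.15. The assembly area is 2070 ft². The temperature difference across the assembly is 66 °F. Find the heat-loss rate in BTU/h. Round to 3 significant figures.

5910 BTU/h

0.531 × 0.541 = 0.2873
R_total = 0.63 + 0.632 + 15.1 + 6.32 + 0.2873 + 0.15 = 23.12 ft²·°F·h/BTU
Q = A·ΔT/R = 2070 × 66 / 23.12 = 5909 BTU/h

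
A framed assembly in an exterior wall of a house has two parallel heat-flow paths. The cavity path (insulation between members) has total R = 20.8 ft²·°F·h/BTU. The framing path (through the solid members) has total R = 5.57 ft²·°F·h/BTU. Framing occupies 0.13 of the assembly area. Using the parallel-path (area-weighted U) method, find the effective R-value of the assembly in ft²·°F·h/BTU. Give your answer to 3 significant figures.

15.3 ft²·°F·h/BTU

U_eff = 0.87/20.8 + 0.13/5.57 = 0.04183 + 0.02334 = 0.06517
R_eff = 1/U_eff = 15.35 ft²·°F·h/BTU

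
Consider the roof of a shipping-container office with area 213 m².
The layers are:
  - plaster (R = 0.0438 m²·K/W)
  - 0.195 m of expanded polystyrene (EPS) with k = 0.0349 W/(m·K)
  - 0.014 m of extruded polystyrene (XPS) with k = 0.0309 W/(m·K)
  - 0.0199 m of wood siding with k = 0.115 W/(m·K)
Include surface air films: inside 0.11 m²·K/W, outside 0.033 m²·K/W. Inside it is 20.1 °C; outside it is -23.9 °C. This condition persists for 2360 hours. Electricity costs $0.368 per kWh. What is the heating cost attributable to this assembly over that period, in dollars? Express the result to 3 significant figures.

0.195/0.0349 = 5.587
0.014/0.0309 = 0.4531
0.0199/0.115 = 0.173
R_total = 0.11 + 0.0438 + 5.587 + 0.4531 + 0.173 + 0.033 = 6.4 m²·K/W
Q = 213 × (20.1 − (-23.9)) / 6.4 = 1464 W
E = 1464 W × 2360 h / 1000 = 3456 kWh
Cost = 3456 × 0.368 = $1272

1270 dollars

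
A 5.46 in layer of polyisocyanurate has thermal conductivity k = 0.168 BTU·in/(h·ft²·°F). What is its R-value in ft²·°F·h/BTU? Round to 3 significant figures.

32.5 ft²·°F·h/BTU

R = L/k = 5.46/0.168 = 32.5 ft²·°F·h/BTU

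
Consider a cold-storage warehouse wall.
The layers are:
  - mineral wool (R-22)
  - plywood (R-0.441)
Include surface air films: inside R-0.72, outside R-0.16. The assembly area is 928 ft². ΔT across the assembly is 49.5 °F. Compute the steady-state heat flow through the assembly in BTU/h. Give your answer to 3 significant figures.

R_total = 0.72 + 22 + 0.441 + 0.16 = 23.32 ft²·°F·h/BTU
Q = A·ΔT/R = 928 × 49.5 / 23.32 = 1970 BTU/h

1970 BTU/h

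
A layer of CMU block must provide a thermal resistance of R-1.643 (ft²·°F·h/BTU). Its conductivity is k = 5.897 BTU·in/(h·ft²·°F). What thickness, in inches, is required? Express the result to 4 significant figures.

9.689 in

L = R × k = 1.643 × 5.897 = 9.6888 in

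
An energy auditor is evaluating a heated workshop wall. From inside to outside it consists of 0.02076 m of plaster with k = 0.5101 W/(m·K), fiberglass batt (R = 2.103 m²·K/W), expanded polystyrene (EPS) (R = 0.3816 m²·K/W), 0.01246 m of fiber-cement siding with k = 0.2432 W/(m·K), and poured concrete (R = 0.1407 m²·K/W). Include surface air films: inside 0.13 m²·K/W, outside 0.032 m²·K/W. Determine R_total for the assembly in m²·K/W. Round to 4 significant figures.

2.879 m²·K/W

0.02076/0.5101 = 0.040698
0.01246/0.2432 = 0.051234
R_total = 0.13 + 0.040698 + 2.103 + 0.3816 + 0.051234 + 0.1407 + 0.032 = 2.8792 m²·K/W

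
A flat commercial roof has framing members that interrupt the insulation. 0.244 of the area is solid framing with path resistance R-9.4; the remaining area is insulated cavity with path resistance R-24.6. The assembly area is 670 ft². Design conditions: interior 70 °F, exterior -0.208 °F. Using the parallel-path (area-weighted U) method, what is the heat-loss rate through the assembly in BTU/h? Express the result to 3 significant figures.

2670 BTU/h

U_eff = 0.756/24.6 + 0.244/9.4 = 0.03073 + 0.02596 = 0.05669
R_eff = 1/U_eff = 17.64 ft²·°F·h/BTU
Q = 670 × (70 − (-0.208)) / 17.64 = 2667 BTU/h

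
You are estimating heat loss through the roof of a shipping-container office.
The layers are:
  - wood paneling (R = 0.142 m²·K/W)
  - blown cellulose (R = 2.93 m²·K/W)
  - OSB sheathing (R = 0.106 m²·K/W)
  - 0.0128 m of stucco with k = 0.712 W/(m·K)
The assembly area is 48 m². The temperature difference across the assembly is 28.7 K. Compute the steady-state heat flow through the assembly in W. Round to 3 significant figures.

0.0128/0.712 = 0.01798
R_total = 0.142 + 2.93 + 0.106 + 0.01798 = 3.196 m²·K/W
Q = A·ΔT/R = 48 × 28.7 / 3.196 = 431 W

431 W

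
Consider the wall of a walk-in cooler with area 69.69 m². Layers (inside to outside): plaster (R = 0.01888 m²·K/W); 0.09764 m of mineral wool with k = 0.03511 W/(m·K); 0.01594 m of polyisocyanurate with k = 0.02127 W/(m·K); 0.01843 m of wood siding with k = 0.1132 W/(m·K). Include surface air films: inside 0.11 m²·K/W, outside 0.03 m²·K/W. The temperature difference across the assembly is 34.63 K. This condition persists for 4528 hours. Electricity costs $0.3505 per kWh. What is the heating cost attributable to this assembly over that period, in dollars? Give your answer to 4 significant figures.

0.09764/0.03511 = 2.781
0.01594/0.02127 = 0.74941
0.01843/0.1132 = 0.16281
R_total = 0.11 + 0.01888 + 2.781 + 0.74941 + 0.16281 + 0.03 = 3.8521 m²·K/W
Q = 69.69 × 34.63 / 3.8521 = 626.51 W
E = 626.51 W × 4528 h / 1000 = 2836.8 kWh
Cost = 2836.8 × 0.3505 = $994.31

994.3 dollars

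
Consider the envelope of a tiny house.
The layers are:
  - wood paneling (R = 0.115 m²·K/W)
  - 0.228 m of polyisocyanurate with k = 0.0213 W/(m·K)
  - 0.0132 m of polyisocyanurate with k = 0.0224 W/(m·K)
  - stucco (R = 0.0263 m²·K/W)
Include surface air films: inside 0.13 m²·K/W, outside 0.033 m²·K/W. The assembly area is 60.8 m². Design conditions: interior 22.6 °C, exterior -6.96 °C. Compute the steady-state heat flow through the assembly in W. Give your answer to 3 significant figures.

0.228/0.0213 = 10.7
0.0132/0.0224 = 0.5893
R_total = 0.13 + 0.115 + 10.7 + 0.5893 + 0.0263 + 0.033 = 11.6 m²·K/W
Q = A·ΔT/R = 60.8 × (22.6 − (-6.96)) / 11.6 = 155 W

155 W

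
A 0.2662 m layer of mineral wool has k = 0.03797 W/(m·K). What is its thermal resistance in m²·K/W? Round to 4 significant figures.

R = L/k = 0.2662/0.03797 = 7.0108 m²·K/W

7.011 m²·K/W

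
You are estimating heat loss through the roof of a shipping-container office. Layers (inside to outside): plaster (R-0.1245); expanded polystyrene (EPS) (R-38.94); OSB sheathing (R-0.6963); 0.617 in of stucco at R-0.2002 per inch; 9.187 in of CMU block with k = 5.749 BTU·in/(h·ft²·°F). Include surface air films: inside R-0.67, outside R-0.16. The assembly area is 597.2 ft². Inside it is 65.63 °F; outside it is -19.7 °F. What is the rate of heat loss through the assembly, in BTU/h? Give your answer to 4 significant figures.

1204 BTU/h

0.617 × 0.2002 = 0.12352
9.187/5.749 = 1.598
R_total = 0.67 + 0.1245 + 38.94 + 0.6963 + 0.12352 + 1.598 + 0.16 = 42.312 ft²·°F·h/BTU
Q = A·ΔT/R = 597.2 × (65.63 − (-19.7)) / 42.312 = 1204.4 BTU/h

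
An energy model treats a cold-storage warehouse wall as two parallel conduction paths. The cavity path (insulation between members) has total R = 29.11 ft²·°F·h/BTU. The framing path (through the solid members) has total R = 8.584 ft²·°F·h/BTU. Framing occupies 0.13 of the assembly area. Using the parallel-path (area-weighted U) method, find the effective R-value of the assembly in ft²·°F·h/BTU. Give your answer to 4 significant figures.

U_eff = 0.87/29.11 + 0.13/8.584 = 0.029887 + 0.015144 = 0.045031
R_eff = 1/U_eff = 22.207 ft²·°F·h/BTU

22.21 ft²·°F·h/BTU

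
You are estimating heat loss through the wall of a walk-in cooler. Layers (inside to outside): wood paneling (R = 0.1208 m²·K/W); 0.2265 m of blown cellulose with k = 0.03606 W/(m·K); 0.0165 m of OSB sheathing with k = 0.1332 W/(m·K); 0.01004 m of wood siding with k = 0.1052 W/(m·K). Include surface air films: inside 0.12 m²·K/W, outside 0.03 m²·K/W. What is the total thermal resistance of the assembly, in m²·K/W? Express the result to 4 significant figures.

0.2265/0.03606 = 6.2812
0.0165/0.1332 = 0.12387
0.01004/0.1052 = 0.095437
R_total = 0.12 + 0.1208 + 6.2812 + 0.12387 + 0.095437 + 0.03 = 6.7713 m²·K/W

6.771 m²·K/W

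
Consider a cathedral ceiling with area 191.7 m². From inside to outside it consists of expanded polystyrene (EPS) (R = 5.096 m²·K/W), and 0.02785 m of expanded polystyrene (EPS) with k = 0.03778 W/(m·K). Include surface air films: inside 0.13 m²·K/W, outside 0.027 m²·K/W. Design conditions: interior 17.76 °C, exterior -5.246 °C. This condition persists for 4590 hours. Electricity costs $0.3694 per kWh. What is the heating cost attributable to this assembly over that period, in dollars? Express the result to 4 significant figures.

0.02785/0.03778 = 0.73716
R_total = 0.13 + 5.096 + 0.73716 + 0.027 = 5.9902 m²·K/W
Q = 191.7 × (17.76 − (-5.246)) / 5.9902 = 736.25 W
E = 736.25 W × 4590 h / 1000 = 3379.4 kWh
Cost = 3379.4 × 0.3694 = $1248.3

1248 dollars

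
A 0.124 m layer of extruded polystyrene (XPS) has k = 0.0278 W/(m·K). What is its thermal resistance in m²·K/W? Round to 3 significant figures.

4.46 m²·K/W

R = L/k = 0.124/0.0278 = 4.46 m²·K/W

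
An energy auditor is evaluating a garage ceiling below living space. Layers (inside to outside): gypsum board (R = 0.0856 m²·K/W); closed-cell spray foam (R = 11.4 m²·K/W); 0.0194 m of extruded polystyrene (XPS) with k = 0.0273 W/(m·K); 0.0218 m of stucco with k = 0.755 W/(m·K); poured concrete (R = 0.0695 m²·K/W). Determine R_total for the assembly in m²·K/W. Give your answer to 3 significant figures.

12.3 m²·K/W

0.0194/0.0273 = 0.7106
0.0218/0.755 = 0.02887
R_total = 0.0856 + 11.4 + 0.7106 + 0.02887 + 0.0695 = 12.29 m²·K/W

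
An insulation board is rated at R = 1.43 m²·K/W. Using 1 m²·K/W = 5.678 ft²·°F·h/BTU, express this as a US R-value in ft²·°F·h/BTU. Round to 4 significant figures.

R_US = 1.43 × 5.678 = 8.1195

8.120 ft²·°F·h/BTU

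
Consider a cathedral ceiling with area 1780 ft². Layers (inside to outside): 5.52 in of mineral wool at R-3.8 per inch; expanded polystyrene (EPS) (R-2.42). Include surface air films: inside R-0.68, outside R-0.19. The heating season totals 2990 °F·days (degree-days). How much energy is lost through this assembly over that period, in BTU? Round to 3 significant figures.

5.52 × 3.8 = 20.98
R_total = 0.68 + 20.98 + 2.42 + 0.19 = 24.27 ft²·°F·h/BTU
E = A × HDD × 24 / R = 1780 × 2990 × 24 / 24.27 = 5264000 BTU

5260000 BTU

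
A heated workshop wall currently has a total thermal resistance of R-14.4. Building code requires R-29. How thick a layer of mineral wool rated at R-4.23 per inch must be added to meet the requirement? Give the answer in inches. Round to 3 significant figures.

3.45 in

ΔR = 29 − 14.4 = 14.6 ft²·°F·h/BTU
L = ΔR / (R/in) = 14.6/4.23 = 3.452 in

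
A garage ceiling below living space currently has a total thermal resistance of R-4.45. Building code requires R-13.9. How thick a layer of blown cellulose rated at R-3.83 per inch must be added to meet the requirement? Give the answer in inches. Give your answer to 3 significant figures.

ΔR = 13.9 − 4.45 = 9.45 ft²·°F·h/BTU
L = ΔR / (R/in) = 9.45/3.83 = 2.467 in

2.47 in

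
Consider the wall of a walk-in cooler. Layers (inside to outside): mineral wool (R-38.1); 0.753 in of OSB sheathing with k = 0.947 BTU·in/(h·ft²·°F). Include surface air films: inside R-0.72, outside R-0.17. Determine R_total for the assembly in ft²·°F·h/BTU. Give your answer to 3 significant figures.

39.8 ft²·°F·h/BTU

0.753/0.947 = 0.7951
R_total = 0.72 + 38.1 + 0.7951 + 0.17 = 39.79 ft²·°F·h/BTU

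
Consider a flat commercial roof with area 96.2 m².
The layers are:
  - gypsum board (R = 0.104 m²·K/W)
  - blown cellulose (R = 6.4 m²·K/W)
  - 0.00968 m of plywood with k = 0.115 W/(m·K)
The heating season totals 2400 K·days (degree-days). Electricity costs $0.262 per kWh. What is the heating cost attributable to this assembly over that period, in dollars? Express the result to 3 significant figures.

220 dollars

0.00968/0.115 = 0.08417
R_total = 0.104 + 6.4 + 0.08417 = 6.588 m²·K/W
E = A × HDD × 24 / R / 1000 = 96.2 × 2400 × 24 / 6.588 / 1000 = 841.1 kWh
Cost = 841.1 × 0.262 = $220.4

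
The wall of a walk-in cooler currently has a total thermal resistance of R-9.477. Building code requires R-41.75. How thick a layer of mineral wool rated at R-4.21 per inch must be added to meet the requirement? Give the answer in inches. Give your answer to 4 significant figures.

ΔR = 41.75 − 9.477 = 32.273 ft²·°F·h/BTU
L = ΔR / (R/in) = 32.273/4.21 = 7.6658 in

7.666 in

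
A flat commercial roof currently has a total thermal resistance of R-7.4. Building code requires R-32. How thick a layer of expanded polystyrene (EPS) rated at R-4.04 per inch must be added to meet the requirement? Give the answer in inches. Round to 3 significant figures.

6.09 in

ΔR = 32 − 7.4 = 24.6 ft²·°F·h/BTU
L = ΔR / (R/in) = 24.6/4.04 = 6.089 in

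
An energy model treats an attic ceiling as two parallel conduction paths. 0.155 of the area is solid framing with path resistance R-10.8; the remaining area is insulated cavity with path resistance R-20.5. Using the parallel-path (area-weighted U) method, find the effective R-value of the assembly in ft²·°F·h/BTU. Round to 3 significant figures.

U_eff = 0.845/20.5 + 0.155/10.8 = 0.04122 + 0.01435 = 0.05557
R_eff = 1/U_eff = 17.99 ft²·°F·h/BTU

18.0 ft²·°F·h/BTU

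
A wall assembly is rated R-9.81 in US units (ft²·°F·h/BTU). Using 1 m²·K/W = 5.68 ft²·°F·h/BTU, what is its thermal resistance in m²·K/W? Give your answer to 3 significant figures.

R_SI = 9.81/5.68 = 1.727

1.73 m²·K/W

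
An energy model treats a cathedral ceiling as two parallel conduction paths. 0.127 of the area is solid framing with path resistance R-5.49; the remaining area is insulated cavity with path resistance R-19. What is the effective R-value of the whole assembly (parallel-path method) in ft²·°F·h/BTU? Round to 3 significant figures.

U_eff = 0.873/19 + 0.127/5.49 = 0.04595 + 0.02313 = 0.06908
R_eff = 1/U_eff = 14.48 ft²·°F·h/BTU

14.5 ft²·°F·h/BTU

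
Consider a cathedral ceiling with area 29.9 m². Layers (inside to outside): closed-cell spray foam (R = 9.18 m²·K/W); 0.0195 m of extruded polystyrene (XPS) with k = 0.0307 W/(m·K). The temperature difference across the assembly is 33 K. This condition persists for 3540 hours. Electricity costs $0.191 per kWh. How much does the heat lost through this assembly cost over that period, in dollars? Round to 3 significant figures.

0.0195/0.0307 = 0.6352
R_total = 9.18 + 0.6352 = 9.815 m²·K/W
Q = 29.9 × 33 / 9.815 = 100.5 W
E = 100.5 W × 3540 h / 1000 = 355.9 kWh
Cost = 355.9 × 0.191 = $67.97

68.0 dollars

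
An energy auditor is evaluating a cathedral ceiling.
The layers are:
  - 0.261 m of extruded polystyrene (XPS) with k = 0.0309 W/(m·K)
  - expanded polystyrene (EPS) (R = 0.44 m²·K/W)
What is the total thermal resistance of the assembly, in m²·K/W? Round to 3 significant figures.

8.89 m²·K/W

0.261/0.0309 = 8.447
R_total = 8.447 + 0.44 = 8.887 m²·K/W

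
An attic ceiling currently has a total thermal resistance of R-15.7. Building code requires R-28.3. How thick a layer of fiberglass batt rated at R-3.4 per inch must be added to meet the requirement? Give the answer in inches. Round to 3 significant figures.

3.71 in

ΔR = 28.3 − 15.7 = 12.6 ft²·°F·h/BTU
L = ΔR / (R/in) = 12.6/3.4 = 3.706 in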